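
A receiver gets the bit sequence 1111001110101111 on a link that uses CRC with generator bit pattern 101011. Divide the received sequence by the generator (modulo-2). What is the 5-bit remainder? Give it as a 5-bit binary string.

Modulo-2 division of 1111001110101111 by 101011:
  pos 0: 111100 XOR 101011 = 010111
  pos 1: 101111 XOR 101011 = 000100
  pos 4: 100110 XOR 101011 = 001101
  pos 6: 110110 XOR 101011 = 011101
  pos 7: 111011 XOR 101011 = 010000
  pos 8: 100001 XOR 101011 = 001010
  pos 10: 101011 XOR 101011 = 000000
Remainder = 00000 (zero — the frame passes the CRC check).

00000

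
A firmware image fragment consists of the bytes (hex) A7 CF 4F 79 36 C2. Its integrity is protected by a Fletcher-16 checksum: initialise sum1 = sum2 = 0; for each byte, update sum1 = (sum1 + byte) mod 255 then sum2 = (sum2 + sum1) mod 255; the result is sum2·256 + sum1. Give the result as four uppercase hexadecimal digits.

Running sums (mod 255):
  after byte 0 (A7): sum1=167, sum2=167
  after byte 1 (CF): sum1=119, sum2=31
  after byte 2 (4F): sum1=198, sum2=229
  after byte 3 (79): sum1=64, sum2=38
  after byte 4 (36): sum1=118, sum2=156
  after byte 5 (C2): sum1=57, sum2=213
Checksum = sum2·256 + sum1 = 213·256 + 57 = 54585 = 0xD539.

D539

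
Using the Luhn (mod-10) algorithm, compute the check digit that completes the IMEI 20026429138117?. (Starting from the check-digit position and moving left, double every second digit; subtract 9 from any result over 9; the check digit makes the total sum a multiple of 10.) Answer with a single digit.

6

Partial digits right→left: 7 1 1 8 3 1 9 2 4 6 2 0 0 2
Double every second digit counting from the check-digit position (so the 1st, 3rd, 5th, ... of the partial from the right).
  doubled (with −9 where >9): 5 2 6 9 8 4 0 → sum 34
  kept as-is: 1 8 1 2 6 0 2 → sum 20
Total = 34 + 20 = 54.
Check digit = (10 − (54 mod 10)) mod 10 = 6.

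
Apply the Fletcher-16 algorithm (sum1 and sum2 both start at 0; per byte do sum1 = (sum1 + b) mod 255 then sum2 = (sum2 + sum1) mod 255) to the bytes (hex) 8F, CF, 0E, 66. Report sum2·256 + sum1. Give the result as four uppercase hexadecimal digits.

30D3

Running sums (mod 255):
  after byte 0 (8F): sum1=143, sum2=143
  after byte 1 (CF): sum1=95, sum2=238
  after byte 2 (0E): sum1=109, sum2=92
  after byte 3 (66): sum1=211, sum2=48
Checksum = sum2·256 + sum1 = 48·256 + 211 = 12499 = 0x30D3.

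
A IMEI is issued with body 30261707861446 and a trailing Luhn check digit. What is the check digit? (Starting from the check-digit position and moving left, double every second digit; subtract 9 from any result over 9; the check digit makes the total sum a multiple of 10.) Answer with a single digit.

4

Partial digits right→left: 6 4 4 1 6 8 7 0 7 1 6 2 0 3
Double every second digit counting from the check-digit position (so the 1st, 3rd, 5th, ... of the partial from the right).
  doubled (with −9 where >9): 3 8 3 5 5 3 0 → sum 27
  kept as-is: 4 1 8 0 1 2 3 → sum 19
Total = 27 + 19 = 46.
Check digit = (10 − (46 mod 10)) mod 10 = 4.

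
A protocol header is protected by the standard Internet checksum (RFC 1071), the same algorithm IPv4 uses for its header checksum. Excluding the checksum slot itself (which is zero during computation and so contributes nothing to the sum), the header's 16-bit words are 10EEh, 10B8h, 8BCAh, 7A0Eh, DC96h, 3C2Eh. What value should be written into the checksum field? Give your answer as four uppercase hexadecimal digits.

BFBB

One's-complement addition (fold any carry out of bit 15 back into bit 0):
  0x10EE + 0x10B8 = 0x021A6
  0x21A6 + 0x8BCA = 0x0AD70
  0xAD70 + 0x7A0E = 0x1277E → wrap carry → 0x277F
  0x277F + 0xDC96 = 0x10415 → wrap carry → 0x0416
  0x0416 + 0x3C2E = 0x04044
One's-complement sum = 0x4044.
Checksum = ~0x4044 & 0xFFFF = 0xBFBB.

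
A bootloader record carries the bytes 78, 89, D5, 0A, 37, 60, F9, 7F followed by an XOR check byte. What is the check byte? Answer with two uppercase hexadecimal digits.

FF

XOR the bytes together:
  start with 0x78
  0x78 ⊕ 0x89 = 0xF1
  0xF1 ⊕ 0xD5 = 0x24
  0x24 ⊕ 0x0A = 0x2E
  0x2E ⊕ 0x37 = 0x19
  0x19 ⊕ 0x60 = 0x79
  0x79 ⊕ 0xF9 = 0x80
  0x80 ⊕ 0x7F = 0xFF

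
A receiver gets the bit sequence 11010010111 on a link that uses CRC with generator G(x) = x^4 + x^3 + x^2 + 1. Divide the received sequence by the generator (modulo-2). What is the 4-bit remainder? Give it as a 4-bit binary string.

Modulo-2 division of 11010010111 by 11101:
  pos 0: 11010 XOR 11101 = 00111
  pos 2: 11101 XOR 11101 = 00000
Remainder = 0111 (nonzero — an error is detected).

0111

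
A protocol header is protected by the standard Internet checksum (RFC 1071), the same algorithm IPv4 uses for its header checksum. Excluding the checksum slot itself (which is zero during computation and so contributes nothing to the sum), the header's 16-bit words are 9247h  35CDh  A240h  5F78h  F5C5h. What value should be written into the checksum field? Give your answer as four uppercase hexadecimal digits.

406C

One's-complement addition (fold any carry out of bit 15 back into bit 0):
  0x9247 + 0x35CD = 0x0C814
  0xC814 + 0xA240 = 0x16A54 → wrap carry → 0x6A55
  0x6A55 + 0x5F78 = 0x0C9CD
  0xC9CD + 0xF5C5 = 0x1BF92 → wrap carry → 0xBF93
One's-complement sum = 0xBF93.
Checksum = ~0xBF93 & 0xFFFF = 0x406C.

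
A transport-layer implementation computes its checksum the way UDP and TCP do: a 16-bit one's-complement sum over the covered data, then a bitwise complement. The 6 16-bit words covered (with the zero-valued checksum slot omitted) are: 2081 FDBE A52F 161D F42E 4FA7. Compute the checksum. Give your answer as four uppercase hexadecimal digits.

One's-complement addition (fold any carry out of bit 15 back into bit 0):
  0x2081 + 0xFDBE = 0x11E3F → wrap carry → 0x1E40
  0x1E40 + 0xA52F = 0x0C36F
  0xC36F + 0x161D = 0x0D98C
  0xD98C + 0xF42E = 0x1CDBA → wrap carry → 0xCDBB
  0xCDBB + 0x4FA7 = 0x11D62 → wrap carry → 0x1D63
One's-complement sum = 0x1D63.
Checksum = ~0x1D63 & 0xFFFF = 0xE29C.

E29C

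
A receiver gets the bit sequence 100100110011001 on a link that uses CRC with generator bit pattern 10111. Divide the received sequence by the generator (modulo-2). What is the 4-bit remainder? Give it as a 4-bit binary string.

Modulo-2 division of 100100110011001 by 10111:
  pos 0: 10010 XOR 10111 = 00101
  pos 2: 10101 XOR 10111 = 00010
  pos 5: 10100 XOR 10111 = 00011
  pos 8: 11110 XOR 10111 = 01001
  pos 9: 10010 XOR 10111 = 00101
Remainder = 1011 (nonzero — an error is detected).

1011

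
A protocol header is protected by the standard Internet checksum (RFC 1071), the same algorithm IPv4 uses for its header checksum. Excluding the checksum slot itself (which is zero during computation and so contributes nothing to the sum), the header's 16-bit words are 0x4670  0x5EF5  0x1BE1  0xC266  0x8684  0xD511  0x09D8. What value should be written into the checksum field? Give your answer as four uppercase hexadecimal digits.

One's-complement addition (fold any carry out of bit 15 back into bit 0):
  0x4670 + 0x5EF5 = 0x0A565
  0xA565 + 0x1BE1 = 0x0C146
  0xC146 + 0xC266 = 0x183AC → wrap carry → 0x83AD
  0x83AD + 0x8684 = 0x10A31 → wrap carry → 0x0A32
  0x0A32 + 0xD511 = 0x0DF43
  0xDF43 + 0x09D8 = 0x0E91B
One's-complement sum = 0xE91B.
Checksum = ~0xE91B & 0xFFFF = 0x16E4.

16E4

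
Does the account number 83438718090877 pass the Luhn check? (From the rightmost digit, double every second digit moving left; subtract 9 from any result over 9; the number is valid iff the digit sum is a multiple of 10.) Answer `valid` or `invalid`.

From the right, keep odd positions and double even positions (subtract 9 from any doubled value over 9):
  doubled (positions 2,4,...): 5 0 0 2 7 8 7 → sum 29
  kept (positions 1,3,...): 7 8 9 8 7 3 3 → sum 45
Total = 74.
74 mod 10 = 4, so the number is invalid.

invalid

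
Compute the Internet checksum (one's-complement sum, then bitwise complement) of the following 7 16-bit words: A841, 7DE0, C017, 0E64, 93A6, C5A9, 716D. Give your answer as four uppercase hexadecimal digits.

One's-complement addition (fold any carry out of bit 15 back into bit 0):
  0xA841 + 0x7DE0 = 0x12621 → wrap carry → 0x2622
  0x2622 + 0xC017 = 0x0E639
  0xE639 + 0x0E64 = 0x0F49D
  0xF49D + 0x93A6 = 0x18843 → wrap carry → 0x8844
  0x8844 + 0xC5A9 = 0x14DED → wrap carry → 0x4DEE
  0x4DEE + 0x716D = 0x0BF5B
One's-complement sum = 0xBF5B.
Checksum = ~0xBF5B & 0xFFFF = 0x40A4.

40A4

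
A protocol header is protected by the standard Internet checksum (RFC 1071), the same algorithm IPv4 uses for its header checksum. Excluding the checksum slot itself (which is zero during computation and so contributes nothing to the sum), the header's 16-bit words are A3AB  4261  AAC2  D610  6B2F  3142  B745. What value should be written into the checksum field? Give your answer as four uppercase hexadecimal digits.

One's-complement addition (fold any carry out of bit 15 back into bit 0):
  0xA3AB + 0x4261 = 0x0E60C
  0xE60C + 0xAAC2 = 0x190CE → wrap carry → 0x90CF
  0x90CF + 0xD610 = 0x166DF → wrap carry → 0x66E0
  0x66E0 + 0x6B2F = 0x0D20F
  0xD20F + 0x3142 = 0x10351 → wrap carry → 0x0352
  0x0352 + 0xB745 = 0x0BA97
One's-complement sum = 0xBA97.
Checksum = ~0xBA97 & 0xFFFF = 0x4568.

4568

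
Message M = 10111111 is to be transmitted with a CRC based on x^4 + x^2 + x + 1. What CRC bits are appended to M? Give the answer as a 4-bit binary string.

0010

Append 4 zeros: 101111110000. Divide by 10111 (XOR where the leading bit is 1):
  pos 0: 10111 XOR 10111 = 00000
  pos 5: 11100 XOR 10111 = 01011
  pos 6: 10110 XOR 10111 = 00001
Remainder (last 4 bits) = 0010. This is the CRC / FCS.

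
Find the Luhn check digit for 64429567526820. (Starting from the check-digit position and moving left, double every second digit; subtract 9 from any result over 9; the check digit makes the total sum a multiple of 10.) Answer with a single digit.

3

Partial digits right→left: 0 2 8 6 2 5 7 6 5 9 2 4 4 6
Double every second digit counting from the check-digit position (so the 1st, 3rd, 5th, ... of the partial from the right).
  doubled (with −9 where >9): 0 7 4 5 1 4 8 → sum 29
  kept as-is: 2 6 5 6 9 4 6 → sum 38
Total = 29 + 38 = 67.
Check digit = (10 − (67 mod 10)) mod 10 = 3.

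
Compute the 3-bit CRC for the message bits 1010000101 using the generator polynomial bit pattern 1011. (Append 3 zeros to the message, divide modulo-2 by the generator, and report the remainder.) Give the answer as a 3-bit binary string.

Append 3 zeros: 1010000101000. Divide by 1011 (XOR where the leading bit is 1):
  pos 0: 1010 XOR 1011 = 0001
  pos 3: 1000 XOR 1011 = 0011
  pos 5: 1110 XOR 1011 = 0101
  pos 6: 1011 XOR 1011 = 0000
Remainder (last 3 bits) = 000. This is the CRC / FCS.

000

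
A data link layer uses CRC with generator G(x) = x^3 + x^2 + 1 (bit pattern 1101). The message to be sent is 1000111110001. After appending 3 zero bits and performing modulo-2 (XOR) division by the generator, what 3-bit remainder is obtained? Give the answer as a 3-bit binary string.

010

Append 3 zeros: 1000111110001000. Divide by 1101 (XOR where the leading bit is 1):
  pos 0: 1000 XOR 1101 = 0101
  pos 1: 1011 XOR 1101 = 0110
  pos 2: 1101 XOR 1101 = 0000
  pos 6: 1110 XOR 1101 = 0011
  pos 8: 1100 XOR 1101 = 0001
  pos 11: 1100 XOR 1101 = 0001
Remainder (last 3 bits) = 010. This is the CRC / FCS.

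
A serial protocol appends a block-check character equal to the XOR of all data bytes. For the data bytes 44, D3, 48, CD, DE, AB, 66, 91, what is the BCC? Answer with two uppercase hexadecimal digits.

90

XOR the bytes together:
  start with 0x44
  0x44 ⊕ 0xD3 = 0x97
  0x97 ⊕ 0x48 = 0xDF
  0xDF ⊕ 0xCD = 0x12
  0x12 ⊕ 0xDE = 0xCC
  0xCC ⊕ 0xAB = 0x67
  0x67 ⊕ 0x66 = 0x01
  0x01 ⊕ 0x91 = 0x90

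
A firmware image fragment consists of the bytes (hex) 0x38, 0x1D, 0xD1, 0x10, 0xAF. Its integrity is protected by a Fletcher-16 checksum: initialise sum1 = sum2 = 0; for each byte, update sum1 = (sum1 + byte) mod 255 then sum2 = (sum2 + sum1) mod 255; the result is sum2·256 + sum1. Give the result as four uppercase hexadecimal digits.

Running sums (mod 255):
  after byte 0 (0x38): sum1=56, sum2=56
  after byte 1 (0x1D): sum1=85, sum2=141
  after byte 2 (0xD1): sum1=39, sum2=180
  after byte 3 (0x10): sum1=55, sum2=235
  after byte 4 (0xAF): sum1=230, sum2=210
Checksum = sum2·256 + sum1 = 210·256 + 230 = 53990 = 0xD2E6.

D2E6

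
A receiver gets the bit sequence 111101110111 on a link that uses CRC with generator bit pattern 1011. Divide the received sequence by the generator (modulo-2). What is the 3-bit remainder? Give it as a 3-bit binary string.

Modulo-2 division of 111101110111 by 1011:
  pos 0: 1111 XOR 1011 = 0100
  pos 1: 1000 XOR 1011 = 0011
  pos 3: 1111 XOR 1011 = 0100
  pos 4: 1001 XOR 1011 = 0010
  pos 6: 1001 XOR 1011 = 0010
  pos 8: 1011 XOR 1011 = 0000
Remainder = 000 (zero — the frame passes the CRC check).

000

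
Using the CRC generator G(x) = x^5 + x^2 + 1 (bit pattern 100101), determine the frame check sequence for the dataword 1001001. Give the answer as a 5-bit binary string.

Append 5 zeros: 100100100000. Divide by 100101 (XOR where the leading bit is 1):
  pos 0: 100100 XOR 100101 = 000001
  pos 5: 110000 XOR 100101 = 010101
  pos 6: 101010 XOR 100101 = 001111
Remainder (last 5 bits) = 01111. This is the CRC / FCS.

01111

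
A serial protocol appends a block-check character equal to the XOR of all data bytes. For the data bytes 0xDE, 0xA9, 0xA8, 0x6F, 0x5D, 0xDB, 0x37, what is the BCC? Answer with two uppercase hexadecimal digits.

01

XOR the bytes together:
  start with 0xDE
  0xDE ⊕ 0xA9 = 0x77
  0x77 ⊕ 0xA8 = 0xDF
  0xDF ⊕ 0x6F = 0xB0
  0xB0 ⊕ 0x5D = 0xED
  0xED ⊕ 0xDB = 0x36
  0x36 ⊕ 0x37 = 0x01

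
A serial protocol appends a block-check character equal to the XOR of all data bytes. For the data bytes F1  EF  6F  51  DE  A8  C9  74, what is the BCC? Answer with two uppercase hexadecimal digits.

XOR the bytes together:
  start with 0xF1
  0xF1 ⊕ 0xEF = 0x1E
  0x1E ⊕ 0x6F = 0x71
  0x71 ⊕ 0x51 = 0x20
  0x20 ⊕ 0xDE = 0xFE
  0xFE ⊕ 0xA8 = 0x56
  0x56 ⊕ 0xC9 = 0x9F
  0x9F ⊕ 0x74 = 0xEB

EB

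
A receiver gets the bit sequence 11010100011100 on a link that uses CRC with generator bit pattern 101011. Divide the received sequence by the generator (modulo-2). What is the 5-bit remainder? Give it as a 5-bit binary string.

00100

Modulo-2 division of 11010100011100 by 101011:
  pos 0: 110101 XOR 101011 = 011110
  pos 1: 111100 XOR 101011 = 010111
  pos 2: 101110 XOR 101011 = 000101
  pos 5: 101011 XOR 101011 = 000000
Remainder = 00100 (nonzero — an error is detected).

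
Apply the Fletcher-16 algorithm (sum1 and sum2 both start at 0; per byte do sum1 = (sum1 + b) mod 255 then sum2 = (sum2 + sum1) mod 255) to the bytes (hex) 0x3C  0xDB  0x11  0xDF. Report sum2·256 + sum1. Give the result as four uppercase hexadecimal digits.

8609

Running sums (mod 255):
  after byte 0 (0x3C): sum1=60, sum2=60
  after byte 1 (0xDB): sum1=24, sum2=84
  after byte 2 (0x11): sum1=41, sum2=125
  after byte 3 (0xDF): sum1=9, sum2=134
Checksum = sum2·256 + sum1 = 134·256 + 9 = 34313 = 0x8609.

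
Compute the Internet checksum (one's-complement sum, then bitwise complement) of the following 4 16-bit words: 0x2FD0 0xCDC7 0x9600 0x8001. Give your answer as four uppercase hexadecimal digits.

One's-complement addition (fold any carry out of bit 15 back into bit 0):
  0x2FD0 + 0xCDC7 = 0x0FD97
  0xFD97 + 0x9600 = 0x19397 → wrap carry → 0x9398
  0x9398 + 0x8001 = 0x11399 → wrap carry → 0x139A
One's-complement sum = 0x139A.
Checksum = ~0x139A & 0xFFFF = 0xEC65.

EC65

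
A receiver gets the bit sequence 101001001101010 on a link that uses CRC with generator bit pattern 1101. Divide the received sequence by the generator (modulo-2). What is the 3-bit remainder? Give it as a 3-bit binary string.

Modulo-2 division of 101001001101010 by 1101:
  pos 0: 1010 XOR 1101 = 0111
  pos 1: 1110 XOR 1101 = 0011
  pos 3: 1110 XOR 1101 = 0011
  pos 5: 1101 XOR 1101 = 0000
  pos 9: 1010 XOR 1101 = 0111
  pos 10: 1111 XOR 1101 = 0010
Remainder = 100 (nonzero — an error is detected).

100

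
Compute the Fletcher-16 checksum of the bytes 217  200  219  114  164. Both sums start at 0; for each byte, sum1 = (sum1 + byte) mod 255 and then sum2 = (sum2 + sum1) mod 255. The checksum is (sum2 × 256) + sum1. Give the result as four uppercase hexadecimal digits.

8195

Running sums (mod 255):
  after byte 0 (217): sum1=217, sum2=217
  after byte 1 (200): sum1=162, sum2=124
  after byte 2 (219): sum1=126, sum2=250
  after byte 3 (114): sum1=240, sum2=235
  after byte 4 (164): sum1=149, sum2=129
Checksum = sum2·256 + sum1 = 129·256 + 149 = 33173 = 0x8195.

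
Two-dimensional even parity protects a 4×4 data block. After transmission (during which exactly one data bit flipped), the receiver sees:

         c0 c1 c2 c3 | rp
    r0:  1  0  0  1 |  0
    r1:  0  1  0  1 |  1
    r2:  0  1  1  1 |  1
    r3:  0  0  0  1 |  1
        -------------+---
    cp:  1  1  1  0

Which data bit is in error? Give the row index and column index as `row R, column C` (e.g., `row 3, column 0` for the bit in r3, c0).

Recompute each row's even parity and compare to rp:
  r0: data parity 0, sent rp 0 → ok
  r1: data parity 0, sent rp 1 → mismatch
  r2: data parity 1, sent rp 1 → ok
  r3: data parity 1, sent rp 1 → ok
Recompute each column's even parity and compare to cp:
  c0: data parity 1, sent cp 1 → ok
  c1: data parity 0, sent cp 1 → mismatch
  c2: data parity 1, sent cp 1 → ok
  c3: data parity 0, sent cp 0 → ok
Exactly one row (r1) and one column (c1) fail → the flipped bit is at their intersection.

row 1, column 1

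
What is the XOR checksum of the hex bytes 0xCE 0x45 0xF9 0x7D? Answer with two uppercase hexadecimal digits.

XOR the bytes together:
  start with 0xCE
  0xCE ⊕ 0x45 = 0x8B
  0x8B ⊕ 0xF9 = 0x72
  0x72 ⊕ 0x7D = 0x0F

0F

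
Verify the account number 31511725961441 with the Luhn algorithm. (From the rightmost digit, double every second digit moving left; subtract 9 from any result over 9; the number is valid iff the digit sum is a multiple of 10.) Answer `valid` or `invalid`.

From the right, keep odd positions and double even positions (subtract 9 from any doubled value over 9):
  doubled (positions 2,4,...): 8 2 9 4 2 1 6 → sum 32
  kept (positions 1,3,...): 1 4 6 5 7 1 1 → sum 25
Total = 57.
57 mod 10 = 7, so the number is invalid.

invalid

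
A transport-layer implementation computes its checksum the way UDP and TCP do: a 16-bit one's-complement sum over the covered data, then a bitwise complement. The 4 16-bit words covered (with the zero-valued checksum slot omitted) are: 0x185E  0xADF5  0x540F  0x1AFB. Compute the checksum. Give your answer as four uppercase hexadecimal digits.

CAA1

One's-complement addition (fold any carry out of bit 15 back into bit 0):
  0x185E + 0xADF5 = 0x0C653
  0xC653 + 0x540F = 0x11A62 → wrap carry → 0x1A63
  0x1A63 + 0x1AFB = 0x0355E
One's-complement sum = 0x355E.
Checksum = ~0x355E & 0xFFFF = 0xCAA1.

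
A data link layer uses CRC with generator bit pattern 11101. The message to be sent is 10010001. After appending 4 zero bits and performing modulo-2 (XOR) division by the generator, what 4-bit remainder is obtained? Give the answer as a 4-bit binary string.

Append 4 zeros: 100100010000. Divide by 11101 (XOR where the leading bit is 1):
  pos 0: 10010 XOR 11101 = 01111
  pos 1: 11110 XOR 11101 = 00011
  pos 4: 11010 XOR 11101 = 00111
  pos 6: 11100 XOR 11101 = 00001
Remainder (last 4 bits) = 0010. This is the CRC / FCS.

0010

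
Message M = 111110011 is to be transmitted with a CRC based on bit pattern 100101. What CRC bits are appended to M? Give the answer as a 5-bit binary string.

10001

Append 5 zeros: 11111001100000. Divide by 100101 (XOR where the leading bit is 1):
  pos 0: 111110 XOR 100101 = 011011
  pos 1: 110110 XOR 100101 = 010011
  pos 2: 100111 XOR 100101 = 000010
  pos 6: 101000 XOR 100101 = 001101
  pos 8: 110100 XOR 100101 = 010001
Remainder (last 5 bits) = 10001. This is the CRC / FCS.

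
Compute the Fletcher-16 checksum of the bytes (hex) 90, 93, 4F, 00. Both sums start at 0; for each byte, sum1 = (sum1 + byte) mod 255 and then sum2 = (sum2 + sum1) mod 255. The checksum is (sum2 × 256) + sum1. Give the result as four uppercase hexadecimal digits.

9B73

Running sums (mod 255):
  after byte 0 (90): sum1=144, sum2=144
  after byte 1 (93): sum1=36, sum2=180
  after byte 2 (4F): sum1=115, sum2=40
  after byte 3 (00): sum1=115, sum2=155
Checksum = sum2·256 + sum1 = 155·256 + 115 = 39795 = 0x9B73.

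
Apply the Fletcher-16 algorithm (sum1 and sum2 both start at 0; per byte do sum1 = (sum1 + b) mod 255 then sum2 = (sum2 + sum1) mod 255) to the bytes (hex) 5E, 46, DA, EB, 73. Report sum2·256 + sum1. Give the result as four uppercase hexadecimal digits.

Running sums (mod 255):
  after byte 0 (5E): sum1=94, sum2=94
  after byte 1 (46): sum1=164, sum2=3
  after byte 2 (DA): sum1=127, sum2=130
  after byte 3 (EB): sum1=107, sum2=237
  after byte 4 (73): sum1=222, sum2=204
Checksum = sum2·256 + sum1 = 204·256 + 222 = 52446 = 0xCCDE.

CCDE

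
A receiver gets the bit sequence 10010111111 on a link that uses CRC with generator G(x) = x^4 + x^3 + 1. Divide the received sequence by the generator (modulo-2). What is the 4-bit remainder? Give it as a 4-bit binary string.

0000

Modulo-2 division of 10010111111 by 11001:
  pos 0: 10010 XOR 11001 = 01011
  pos 1: 10111 XOR 11001 = 01110
  pos 2: 11101 XOR 11001 = 00100
  pos 4: 10011 XOR 11001 = 01010
  pos 5: 10101 XOR 11001 = 01100
  pos 6: 11001 XOR 11001 = 00000
Remainder = 0000 (zero — the frame passes the CRC check).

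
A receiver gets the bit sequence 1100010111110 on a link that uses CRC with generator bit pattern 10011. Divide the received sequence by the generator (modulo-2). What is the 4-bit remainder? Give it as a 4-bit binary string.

Modulo-2 division of 1100010111110 by 10011:
  pos 0: 11000 XOR 10011 = 01011
  pos 1: 10111 XOR 10011 = 00100
  pos 3: 10001 XOR 10011 = 00010
  pos 6: 10111 XOR 10011 = 00100
  pos 8: 10010 XOR 10011 = 00001
Remainder = 0001 (nonzero — an error is detected).

0001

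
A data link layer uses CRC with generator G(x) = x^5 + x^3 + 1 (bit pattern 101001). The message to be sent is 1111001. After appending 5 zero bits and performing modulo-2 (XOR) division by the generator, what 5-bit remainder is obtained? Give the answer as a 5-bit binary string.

10010

Append 5 zeros: 111100100000. Divide by 101001 (XOR where the leading bit is 1):
  pos 0: 111100 XOR 101001 = 010101
  pos 1: 101011 XOR 101001 = 000010
  pos 5: 100000 XOR 101001 = 001001
Remainder (last 5 bits) = 10010. This is the CRC / FCS.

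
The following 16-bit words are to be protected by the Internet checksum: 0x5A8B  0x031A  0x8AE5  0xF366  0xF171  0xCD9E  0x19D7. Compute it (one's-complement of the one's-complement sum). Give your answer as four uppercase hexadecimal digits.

One's-complement addition (fold any carry out of bit 15 back into bit 0):
  0x5A8B + 0x031A = 0x05DA5
  0x5DA5 + 0x8AE5 = 0x0E88A
  0xE88A + 0xF366 = 0x1DBF0 → wrap carry → 0xDBF1
  0xDBF1 + 0xF171 = 0x1CD62 → wrap carry → 0xCD63
  0xCD63 + 0xCD9E = 0x19B01 → wrap carry → 0x9B02
  0x9B02 + 0x19D7 = 0x0B4D9
One's-complement sum = 0xB4D9.
Checksum = ~0xB4D9 & 0xFFFF = 0x4B26.

4B26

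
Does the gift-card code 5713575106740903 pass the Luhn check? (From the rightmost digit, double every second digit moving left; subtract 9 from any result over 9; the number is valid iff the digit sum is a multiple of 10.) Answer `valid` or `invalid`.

From the right, keep odd positions and double even positions (subtract 9 from any doubled value over 9):
  doubled (positions 2,4,...): 0 0 5 0 1 1 2 1 → sum 10
  kept (positions 1,3,...): 3 9 4 6 1 7 3 7 → sum 40
Total = 50.
50 mod 10 = 0, so the number is valid.

valid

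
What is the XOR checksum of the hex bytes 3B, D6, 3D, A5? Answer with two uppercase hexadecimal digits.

75

XOR the bytes together:
  start with 0x3B
  0x3B ⊕ 0xD6 = 0xED
  0xED ⊕ 0x3D = 0xD0
  0xD0 ⊕ 0xA5 = 0x75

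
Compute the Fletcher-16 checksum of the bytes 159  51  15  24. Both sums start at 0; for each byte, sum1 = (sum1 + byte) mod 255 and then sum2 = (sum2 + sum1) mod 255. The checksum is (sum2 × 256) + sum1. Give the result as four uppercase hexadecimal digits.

4EF9

Running sums (mod 255):
  after byte 0 (159): sum1=159, sum2=159
  after byte 1 (51): sum1=210, sum2=114
  after byte 2 (15): sum1=225, sum2=84
  after byte 3 (24): sum1=249, sum2=78
Checksum = sum2·256 + sum1 = 78·256 + 249 = 20217 = 0x4EF9.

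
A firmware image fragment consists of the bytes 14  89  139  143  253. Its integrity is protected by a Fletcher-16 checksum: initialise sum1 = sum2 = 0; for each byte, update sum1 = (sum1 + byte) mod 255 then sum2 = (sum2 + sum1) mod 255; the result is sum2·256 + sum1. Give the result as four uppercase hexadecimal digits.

Running sums (mod 255):
  after byte 0 (14): sum1=14, sum2=14
  after byte 1 (89): sum1=103, sum2=117
  after byte 2 (139): sum1=242, sum2=104
  after byte 3 (143): sum1=130, sum2=234
  after byte 4 (253): sum1=128, sum2=107
Checksum = sum2·256 + sum1 = 107·256 + 128 = 27520 = 0x6B80.

6B80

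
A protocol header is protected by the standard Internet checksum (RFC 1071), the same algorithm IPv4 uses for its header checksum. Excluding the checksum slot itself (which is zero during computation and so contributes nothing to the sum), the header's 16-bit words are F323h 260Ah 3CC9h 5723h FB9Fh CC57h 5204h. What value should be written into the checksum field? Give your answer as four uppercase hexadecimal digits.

38E9

One's-complement addition (fold any carry out of bit 15 back into bit 0):
  0xF323 + 0x260A = 0x1192D → wrap carry → 0x192E
  0x192E + 0x3CC9 = 0x055F7
  0x55F7 + 0x5723 = 0x0AD1A
  0xAD1A + 0xFB9F = 0x1A8B9 → wrap carry → 0xA8BA
  0xA8BA + 0xCC57 = 0x17511 → wrap carry → 0x7512
  0x7512 + 0x5204 = 0x0C716
One's-complement sum = 0xC716.
Checksum = ~0xC716 & 0xFFFF = 0x38E9.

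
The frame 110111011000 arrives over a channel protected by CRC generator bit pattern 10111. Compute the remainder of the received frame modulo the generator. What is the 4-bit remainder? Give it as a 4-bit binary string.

Modulo-2 division of 110111011000 by 10111:
  pos 0: 11011 XOR 10111 = 01100
  pos 1: 11001 XOR 10111 = 01110
  pos 2: 11100 XOR 10111 = 01011
  pos 3: 10111 XOR 10111 = 00000
Remainder = 1000 (nonzero — an error is detected).

1000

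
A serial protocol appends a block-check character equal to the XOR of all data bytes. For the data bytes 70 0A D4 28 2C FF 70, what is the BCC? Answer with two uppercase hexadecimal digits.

XOR the bytes together:
  start with 0x70
  0x70 ⊕ 0x0A = 0x7A
  0x7A ⊕ 0xD4 = 0xAE
  0xAE ⊕ 0x28 = 0x86
  0x86 ⊕ 0x2C = 0xAA
  0xAA ⊕ 0xFF = 0x55
  0x55 ⊕ 0x70 = 0x25

25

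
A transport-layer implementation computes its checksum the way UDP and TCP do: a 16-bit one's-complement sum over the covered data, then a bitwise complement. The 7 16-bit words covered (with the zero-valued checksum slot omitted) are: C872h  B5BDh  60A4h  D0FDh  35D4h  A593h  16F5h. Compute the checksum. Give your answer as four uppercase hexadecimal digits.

One's-complement addition (fold any carry out of bit 15 back into bit 0):
  0xC872 + 0xB5BD = 0x17E2F → wrap carry → 0x7E30
  0x7E30 + 0x60A4 = 0x0DED4
  0xDED4 + 0xD0FD = 0x1AFD1 → wrap carry → 0xAFD2
  0xAFD2 + 0x35D4 = 0x0E5A6
  0xE5A6 + 0xA593 = 0x18B39 → wrap carry → 0x8B3A
  0x8B3A + 0x16F5 = 0x0A22F
One's-complement sum = 0xA22F.
Checksum = ~0xA22F & 0xFFFF = 0x5DD0.

5DD0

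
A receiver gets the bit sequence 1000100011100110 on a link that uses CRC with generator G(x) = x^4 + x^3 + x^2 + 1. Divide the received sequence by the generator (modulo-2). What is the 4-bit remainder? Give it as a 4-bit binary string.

Modulo-2 division of 1000100011100110 by 11101:
  pos 0: 10001 XOR 11101 = 01100
  pos 1: 11000 XOR 11101 = 00101
  pos 3: 10100 XOR 11101 = 01001
  pos 4: 10011 XOR 11101 = 01110
  pos 5: 11101 XOR 11101 = 00000
  pos 10: 10011 XOR 11101 = 01110
  pos 11: 11100 XOR 11101 = 00001
Remainder = 0001 (nonzero — an error is detected).

0001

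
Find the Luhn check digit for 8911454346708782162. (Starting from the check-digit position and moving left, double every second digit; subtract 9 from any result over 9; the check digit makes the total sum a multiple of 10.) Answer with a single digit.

Partial digits right→left: 2 6 1 2 8 7 8 0 7 6 4 3 4 5 4 1 1 9 8
Double every second digit counting from the check-digit position (so the 1st, 3rd, 5th, ... of the partial from the right).
  doubled (with −9 where >9): 4 2 7 7 5 8 8 8 2 7 → sum 58
  kept as-is: 6 2 7 0 6 3 5 1 9 → sum 39
Total = 58 + 39 = 97.
Check digit = (10 − (97 mod 10)) mod 10 = 3.

3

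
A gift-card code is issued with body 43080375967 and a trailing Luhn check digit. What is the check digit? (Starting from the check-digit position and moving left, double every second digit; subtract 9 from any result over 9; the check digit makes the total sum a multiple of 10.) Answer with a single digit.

Partial digits right→left: 7 6 9 5 7 3 0 8 0 3 4
Double every second digit counting from the check-digit position (so the 1st, 3rd, 5th, ... of the partial from the right).
  doubled (with −9 where >9): 5 9 5 0 0 8 → sum 27
  kept as-is: 6 5 3 8 3 → sum 25
Total = 27 + 25 = 52.
Check digit = (10 − (52 mod 10)) mod 10 = 8.

8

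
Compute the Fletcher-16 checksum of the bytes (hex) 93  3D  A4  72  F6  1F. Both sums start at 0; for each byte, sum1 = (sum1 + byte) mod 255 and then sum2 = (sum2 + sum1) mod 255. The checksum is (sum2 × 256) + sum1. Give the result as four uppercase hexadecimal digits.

9EFD

Running sums (mod 255):
  after byte 0 (93): sum1=147, sum2=147
  after byte 1 (3D): sum1=208, sum2=100
  after byte 2 (A4): sum1=117, sum2=217
  after byte 3 (72): sum1=231, sum2=193
  after byte 4 (F6): sum1=222, sum2=160
  after byte 5 (1F): sum1=253, sum2=158
Checksum = sum2·256 + sum1 = 158·256 + 253 = 40701 = 0x9EFD.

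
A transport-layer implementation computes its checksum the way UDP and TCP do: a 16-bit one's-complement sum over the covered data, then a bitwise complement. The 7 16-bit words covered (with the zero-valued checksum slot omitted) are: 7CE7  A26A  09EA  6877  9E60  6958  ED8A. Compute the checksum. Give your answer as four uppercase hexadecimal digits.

One's-complement addition (fold any carry out of bit 15 back into bit 0):
  0x7CE7 + 0xA26A = 0x11F51 → wrap carry → 0x1F52
  0x1F52 + 0x09EA = 0x0293C
  0x293C + 0x6877 = 0x091B3
  0x91B3 + 0x9E60 = 0x13013 → wrap carry → 0x3014
  0x3014 + 0x6958 = 0x0996C
  0x996C + 0xED8A = 0x186F6 → wrap carry → 0x86F7
One's-complement sum = 0x86F7.
Checksum = ~0x86F7 & 0xFFFF = 0x7908.

7908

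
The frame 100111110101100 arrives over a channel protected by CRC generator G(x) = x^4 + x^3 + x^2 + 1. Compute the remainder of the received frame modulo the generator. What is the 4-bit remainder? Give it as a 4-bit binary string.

Modulo-2 division of 100111110101100 by 11101:
  pos 0: 10011 XOR 11101 = 01110
  pos 1: 11101 XOR 11101 = 00000
  pos 6: 11010 XOR 11101 = 00111
  pos 8: 11111 XOR 11101 = 00010
Remainder = 1000 (nonzero — an error is detected).

1000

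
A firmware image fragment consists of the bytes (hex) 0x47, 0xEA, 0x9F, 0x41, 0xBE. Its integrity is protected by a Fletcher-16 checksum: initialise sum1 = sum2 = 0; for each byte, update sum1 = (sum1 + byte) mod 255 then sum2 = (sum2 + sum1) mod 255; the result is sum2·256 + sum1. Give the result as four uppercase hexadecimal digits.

30D1

Running sums (mod 255):
  after byte 0 (0x47): sum1=71, sum2=71
  after byte 1 (0xEA): sum1=50, sum2=121
  after byte 2 (0x9F): sum1=209, sum2=75
  after byte 3 (0x41): sum1=19, sum2=94
  after byte 4 (0xBE): sum1=209, sum2=48
Checksum = sum2·256 + sum1 = 48·256 + 209 = 12497 = 0x30D1.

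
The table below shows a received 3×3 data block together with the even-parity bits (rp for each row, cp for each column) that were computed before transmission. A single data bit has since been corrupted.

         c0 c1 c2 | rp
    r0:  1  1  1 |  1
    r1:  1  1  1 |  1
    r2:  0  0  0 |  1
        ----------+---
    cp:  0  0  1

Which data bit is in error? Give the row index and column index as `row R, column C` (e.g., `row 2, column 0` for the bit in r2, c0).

Recompute each row's even parity and compare to rp:
  r0: data parity 1, sent rp 1 → ok
  r1: data parity 1, sent rp 1 → ok
  r2: data parity 0, sent rp 1 → mismatch
Recompute each column's even parity and compare to cp:
  c0: data parity 0, sent cp 0 → ok
  c1: data parity 0, sent cp 0 → ok
  c2: data parity 0, sent cp 1 → mismatch
Exactly one row (r2) and one column (c2) fail → the flipped bit is at their intersection.

row 2, column 2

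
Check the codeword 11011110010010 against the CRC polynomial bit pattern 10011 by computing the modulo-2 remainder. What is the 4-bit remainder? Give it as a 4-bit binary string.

0000

Modulo-2 division of 11011110010010 by 10011:
  pos 0: 11011 XOR 10011 = 01000
  pos 1: 10001 XOR 10011 = 00010
  pos 4: 10100 XOR 10011 = 00111
  pos 6: 11110 XOR 10011 = 01101
  pos 7: 11010 XOR 10011 = 01001
  pos 8: 10011 XOR 10011 = 00000
Remainder = 0000 (zero — the frame passes the CRC check).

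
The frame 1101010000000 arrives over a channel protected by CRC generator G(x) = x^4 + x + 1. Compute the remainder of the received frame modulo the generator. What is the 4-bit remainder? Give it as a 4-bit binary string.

0000

Modulo-2 division of 1101010000000 by 10011:
  pos 0: 11010 XOR 10011 = 01001
  pos 1: 10011 XOR 10011 = 00000
Remainder = 0000 (zero — the frame passes the CRC check).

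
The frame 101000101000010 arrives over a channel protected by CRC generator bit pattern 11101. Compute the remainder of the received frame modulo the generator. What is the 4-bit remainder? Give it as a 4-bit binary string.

1000

Modulo-2 division of 101000101000010 by 11101:
  pos 0: 10100 XOR 11101 = 01001
  pos 1: 10010 XOR 11101 = 01111
  pos 2: 11111 XOR 11101 = 00010
  pos 5: 10010 XOR 11101 = 01111
  pos 6: 11110 XOR 11101 = 00011
  pos 9: 11001 XOR 11101 = 00100
Remainder = 1000 (nonzero — an error is detected).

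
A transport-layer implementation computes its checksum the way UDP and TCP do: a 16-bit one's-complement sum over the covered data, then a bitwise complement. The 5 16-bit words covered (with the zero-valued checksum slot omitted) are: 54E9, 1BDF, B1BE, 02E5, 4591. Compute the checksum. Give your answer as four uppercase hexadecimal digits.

One's-complement addition (fold any carry out of bit 15 back into bit 0):
  0x54E9 + 0x1BDF = 0x070C8
  0x70C8 + 0xB1BE = 0x12286 → wrap carry → 0x2287
  0x2287 + 0x02E5 = 0x0256C
  0x256C + 0x4591 = 0x06AFD
One's-complement sum = 0x6AFD.
Checksum = ~0x6AFD & 0xFFFF = 0x9502.

9502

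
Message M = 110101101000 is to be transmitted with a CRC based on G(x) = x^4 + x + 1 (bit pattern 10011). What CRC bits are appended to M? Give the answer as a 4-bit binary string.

0001

Append 4 zeros: 1101011010000000. Divide by 10011 (XOR where the leading bit is 1):
  pos 0: 11010 XOR 10011 = 01001
  pos 1: 10011 XOR 10011 = 00000
  pos 6: 10100 XOR 10011 = 00111
  pos 8: 11100 XOR 10011 = 01111
  pos 9: 11110 XOR 10011 = 01101
  pos 10: 11010 XOR 10011 = 01001
  pos 11: 10010 XOR 10011 = 00001
Remainder (last 4 bits) = 0001. This is the CRC / FCS.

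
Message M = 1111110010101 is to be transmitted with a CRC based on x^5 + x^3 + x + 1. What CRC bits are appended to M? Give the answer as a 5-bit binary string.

Append 5 zeros: 111111001010100000. Divide by 101011 (XOR where the leading bit is 1):
  pos 0: 111111 XOR 101011 = 010100
  pos 1: 101000 XOR 101011 = 000011
  pos 5: 110101 XOR 101011 = 011110
  pos 6: 111100 XOR 101011 = 010111
  pos 7: 101111 XOR 101011 = 000100
  pos 10: 100000 XOR 101011 = 001011
  pos 12: 101100 XOR 101011 = 000111
Remainder (last 5 bits) = 00111. This is the CRC / FCS.

00111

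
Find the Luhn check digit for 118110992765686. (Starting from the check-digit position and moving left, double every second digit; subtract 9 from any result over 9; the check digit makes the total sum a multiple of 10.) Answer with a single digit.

6

Partial digits right→left: 6 8 6 5 6 7 2 9 9 0 1 1 8 1 1
Double every second digit counting from the check-digit position (so the 1st, 3rd, 5th, ... of the partial from the right).
  doubled (with −9 where >9): 3 3 3 4 9 2 7 2 → sum 33
  kept as-is: 8 5 7 9 0 1 1 → sum 31
Total = 33 + 31 = 64.
Check digit = (10 − (64 mod 10)) mod 10 = 6.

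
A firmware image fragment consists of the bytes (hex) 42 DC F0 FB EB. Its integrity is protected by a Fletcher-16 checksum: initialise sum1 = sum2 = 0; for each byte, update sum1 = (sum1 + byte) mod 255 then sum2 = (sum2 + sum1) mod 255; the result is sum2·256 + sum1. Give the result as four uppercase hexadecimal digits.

Running sums (mod 255):
  after byte 0 (42): sum1=66, sum2=66
  after byte 1 (DC): sum1=31, sum2=97
  after byte 2 (F0): sum1=16, sum2=113
  after byte 3 (FB): sum1=12, sum2=125
  after byte 4 (EB): sum1=247, sum2=117
Checksum = sum2·256 + sum1 = 117·256 + 247 = 30199 = 0x75F7.

75F7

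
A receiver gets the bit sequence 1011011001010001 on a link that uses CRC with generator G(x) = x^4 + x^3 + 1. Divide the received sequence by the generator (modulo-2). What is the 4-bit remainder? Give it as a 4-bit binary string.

1100

Modulo-2 division of 1011011001010001 by 11001:
  pos 0: 10110 XOR 11001 = 01111
  pos 1: 11111 XOR 11001 = 00110
  pos 3: 11010 XOR 11001 = 00011
  pos 6: 11010 XOR 11001 = 00011
  pos 9: 11100 XOR 11001 = 00101
  pos 11: 10101 XOR 11001 = 01100
Remainder = 1100 (nonzero — an error is detected).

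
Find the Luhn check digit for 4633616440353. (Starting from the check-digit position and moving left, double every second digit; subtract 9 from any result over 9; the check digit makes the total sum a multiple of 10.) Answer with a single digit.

1

Partial digits right→left: 3 5 3 0 4 4 6 1 6 3 3 6 4
Double every second digit counting from the check-digit position (so the 1st, 3rd, 5th, ... of the partial from the right).
  doubled (with −9 where >9): 6 6 8 3 3 6 8 → sum 40
  kept as-is: 5 0 4 1 3 6 → sum 19
Total = 40 + 19 = 59.
Check digit = (10 − (59 mod 10)) mod 10 = 1.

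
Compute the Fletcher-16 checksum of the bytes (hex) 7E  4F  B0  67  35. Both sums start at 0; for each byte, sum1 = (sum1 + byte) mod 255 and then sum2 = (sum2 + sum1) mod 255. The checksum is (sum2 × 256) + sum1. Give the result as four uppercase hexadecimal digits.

CB1B

Running sums (mod 255):
  after byte 0 (7E): sum1=126, sum2=126
  after byte 1 (4F): sum1=205, sum2=76
  after byte 2 (B0): sum1=126, sum2=202
  after byte 3 (67): sum1=229, sum2=176
  after byte 4 (35): sum1=27, sum2=203
Checksum = sum2·256 + sum1 = 203·256 + 27 = 51995 = 0xCB1B.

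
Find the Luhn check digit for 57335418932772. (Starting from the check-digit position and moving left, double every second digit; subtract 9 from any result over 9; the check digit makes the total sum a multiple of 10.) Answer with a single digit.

Partial digits right→left: 2 7 7 2 3 9 8 1 4 5 3 3 7 5
Double every second digit counting from the check-digit position (so the 1st, 3rd, 5th, ... of the partial from the right).
  doubled (with −9 where >9): 4 5 6 7 8 6 5 → sum 41
  kept as-is: 7 2 9 1 5 3 5 → sum 32
Total = 41 + 32 = 73.
Check digit = (10 − (73 mod 10)) mod 10 = 7.

7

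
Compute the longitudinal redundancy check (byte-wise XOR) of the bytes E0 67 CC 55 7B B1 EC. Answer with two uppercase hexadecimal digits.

XOR the bytes together:
  start with 0xE0
  0xE0 ⊕ 0x67 = 0x87
  0x87 ⊕ 0xCC = 0x4B
  0x4B ⊕ 0x55 = 0x1E
  0x1E ⊕ 0x7B = 0x65
  0x65 ⊕ 0xB1 = 0xD4
  0xD4 ⊕ 0xEC = 0x38

38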